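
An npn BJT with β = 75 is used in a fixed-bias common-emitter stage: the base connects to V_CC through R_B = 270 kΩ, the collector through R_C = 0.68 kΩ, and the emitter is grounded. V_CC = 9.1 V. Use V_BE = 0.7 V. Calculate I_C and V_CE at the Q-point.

I_C ≈ 2.3 mA, V_CE ≈ 7.5 V

Base loop: V_CC = I_B·R_B + V_BE, so I_B = (9.1 − 0.7)/270 kΩ = 0.0311 mA.
In the active region I_C = β·I_B = 75 × 0.0311 = 2.33 mA.
Collector loop: V_CE = V_CC − I_C·R_C = 9.1 − 2.33×0.68 = 7.51 V.
Since V_CE = 7.51 V > V_CE(sat) ≈ 0.2 V, the transistor is in the active region as assumed.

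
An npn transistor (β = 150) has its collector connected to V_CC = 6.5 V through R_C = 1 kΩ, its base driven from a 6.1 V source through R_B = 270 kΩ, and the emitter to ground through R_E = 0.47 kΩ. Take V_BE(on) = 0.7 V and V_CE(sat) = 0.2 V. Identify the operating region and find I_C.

active; I_C ≈ 2.4 mA

Assume active. Base-emitter loop: I_B = (V_BB − V_BE)/(R_B + (β+1)R_E) = (6.1 − 0.7)/(270 + 151×0.47) = 0.0158 mA.
I_C = β·I_B = 150×0.0158 = 2.38 mA.
V_CE = V_CC − I_C·R_C − I_E·R_E = 6.5 − 2.38×1 − 2.39×0.47 = 3 V > V_CE(sat), so the active-region assumption holds.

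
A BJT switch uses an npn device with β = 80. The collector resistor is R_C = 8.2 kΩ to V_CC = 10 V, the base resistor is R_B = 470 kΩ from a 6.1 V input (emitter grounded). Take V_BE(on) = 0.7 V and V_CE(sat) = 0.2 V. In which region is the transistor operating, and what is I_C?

Assume active. Base-emitter loop: I_B = (V_BB − V_BE)/R_B = (6.1 − 0.7)/470 = 0.0115 mA.
I_C = β·I_B = 80×0.0115 = 0.919 mA.
V_CE = V_CC − I_C·R_C = 10 − 0.919×8.2 = 2.46 V > V_CE(sat), so the active-region assumption holds.

active; I_C ≈ 0.92 mA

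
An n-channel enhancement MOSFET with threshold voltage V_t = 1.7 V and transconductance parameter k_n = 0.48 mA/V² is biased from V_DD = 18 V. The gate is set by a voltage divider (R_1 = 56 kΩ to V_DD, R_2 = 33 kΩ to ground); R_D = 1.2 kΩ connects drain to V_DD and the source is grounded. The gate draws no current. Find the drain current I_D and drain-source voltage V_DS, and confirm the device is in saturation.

V_G = V_DD·R_2/(R_1+R_2) = 18×33/89 = 6.67 V. With the source grounded, V_GS = V_G = 6.67 V.
Assume saturation: I_D = (k_n/2)(V_GS − V_t)² = (0.48/2)×(6.67 − 1.7)² = 0.24×4.97² = 5.94 mA.
V_DS = V_DD − I_D·R_D = 18 − 5.94×1.2 = 10.9 V.
Saturation requires V_DS ≥ V_GS − V_t = 4.97 V; 10.9 ≥ 4.97 ✓.

I_D ≈ 5.9 mA, V_DS ≈ 11 V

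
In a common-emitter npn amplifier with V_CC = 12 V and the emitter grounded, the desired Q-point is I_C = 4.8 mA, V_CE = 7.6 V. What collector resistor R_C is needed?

R_C ≈ 0.92 kΩ

Collector loop: V_CC = I_C·R_C + V_CE.
R_C = (V_CC − V_CE)/I_C = (12 − 7.6)/4.8 = 0.917 kΩ.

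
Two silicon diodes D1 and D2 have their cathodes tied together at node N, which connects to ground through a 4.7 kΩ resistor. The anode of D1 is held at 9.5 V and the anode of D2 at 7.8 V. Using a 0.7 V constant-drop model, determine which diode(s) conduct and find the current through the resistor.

Only D1 conducts; I_R ≈ 1.9 mA

Assume both conduct. Then node N would need to be at both 9.5−0.7 = 8.8 V and 7.8−0.7 = 7.1 V, which is impossible.
Assume only D1 conducts: V_N = 9.5 − 0.7 = 8.8 V, so I_R = 8.8/4.7 = 1.87 mA.
Check D2: its anode-to-cathode voltage is 7.8 − 8.8 = -1 V < 0.7 V, so it is off. The assumption is consistent.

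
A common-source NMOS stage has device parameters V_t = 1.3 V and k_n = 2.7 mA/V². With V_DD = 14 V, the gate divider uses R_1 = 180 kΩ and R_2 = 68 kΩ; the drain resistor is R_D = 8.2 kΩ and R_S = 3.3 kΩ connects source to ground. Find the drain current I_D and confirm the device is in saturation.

I_D ≈ 0.57 mA

V_G = V_DD·R_2/(R_1+R_2) = 14×68/248 = 3.84 V.
Assume saturation: I_D = (k_n/2)(V_GS − V_t)² with V_GS = V_G − I_D·R_S = 3.84 − 3.3·I_D.
Substituting gives 14.7·I_D² − 23.6·I_D + 8.7 = 0, with roots I_D = 0.572 or 1.03 mA.
The root I_D = 1.03 mA gives V_GS = 0.425 V ≤ V_t, so take I_D = 0.572 mA.
Then V_GS = 1.95 V and V_DS = V_DD − I_D(R_D+R_S) = 14 − 0.572×11.5 = 7.42 V.
Saturation requires V_DS ≥ V_GS − V_t = 0.651 V; 7.42 ≥ 0.651 ✓.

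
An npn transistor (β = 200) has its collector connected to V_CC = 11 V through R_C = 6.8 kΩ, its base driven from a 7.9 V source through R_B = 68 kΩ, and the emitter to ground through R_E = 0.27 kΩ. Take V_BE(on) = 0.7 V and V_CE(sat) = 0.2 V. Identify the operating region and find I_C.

saturation; I_C ≈ 1.5 mA

Assume active: I_B = (7.9 − 0.7)/(68 + 201×0.27) = 0.0589 mA, I_C = β·I_B = 11.8 mA.
Then V_CE = 11 − 11.8×6.8 − 11.8×0.27 = -72.3 V < 0.2 V — the active assumption fails.
Re-solve with V_CE = 0.2 V. KCL at the emitter: V_E/R_E = (V_BB−0.7−V_E)/R_B + (V_CC−0.2−V_E)/R_C, giving V_E = 0.438 V.
I_C = (V_CC − 0.2 − V_E)/R_C = (10.8 − 0.438)/6.8 = 1.52 mA.
Check: I_B = (7.2 − 0.438)/68 = 0.0994 mA, and β·I_B = 19.9 mA > I_C, confirming saturation.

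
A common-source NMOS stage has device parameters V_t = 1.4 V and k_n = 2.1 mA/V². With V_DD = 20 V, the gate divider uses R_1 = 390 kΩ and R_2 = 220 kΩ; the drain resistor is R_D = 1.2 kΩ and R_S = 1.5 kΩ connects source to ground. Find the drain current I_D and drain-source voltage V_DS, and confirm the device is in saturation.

V_G = V_DD·R_2/(R_1+R_2) = 20×220/610 = 7.21 V.
Assume saturation: I_D = (k_n/2)(V_GS − V_t)² with V_GS = V_G − I_D·R_S = 7.21 − 1.5·I_D.
Substituting gives 2.36·I_D² − 19.3·I_D + 35.5 = 0, with roots I_D = 2.79 or 5.39 mA.
The root I_D = 5.39 mA gives V_GS = -0.865 V ≤ V_t, so take I_D = 2.79 mA.
Then V_GS = 3.03 V and V_DS = V_DD − I_D(R_D+R_S) = 20 − 2.79×2.7 = 12.5 V.
Saturation requires V_DS ≥ V_GS − V_t = 1.63 V; 12.5 ≥ 1.63 ✓.

I_D ≈ 2.8 mA, V_DS ≈ 12 V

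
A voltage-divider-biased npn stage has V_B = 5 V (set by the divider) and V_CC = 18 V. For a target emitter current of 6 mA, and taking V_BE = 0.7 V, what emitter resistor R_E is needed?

V_E = V_B − V_BE = 5 − 0.7 = 4.3 V.
R_E = V_E / I_E = 4.3 / 6 = 0.717 kΩ.

R_E ≈ 0.72 kΩ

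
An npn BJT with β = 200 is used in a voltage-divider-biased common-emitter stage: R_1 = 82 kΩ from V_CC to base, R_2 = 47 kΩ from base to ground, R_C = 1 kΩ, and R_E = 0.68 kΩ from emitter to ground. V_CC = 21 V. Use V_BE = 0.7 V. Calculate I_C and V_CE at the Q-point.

Thevenize the base divider: V_Th = V_CC·R_2/(R_1+R_2) = 21×47/129 = 7.65 V, R_Th = R_1‖R_2 = 29.9 kΩ.
Base-emitter loop: V_Th = I_B·R_Th + V_BE + (β+1)I_B·R_E, so I_B = (7.65 − 0.7) / (29.9 + 201×0.68) = 0.0417 mA.
I_C = β·I_B = 200×0.0417 = 8.35 mA, and I_E = (β+1)I_B = 8.39 mA.
V_CE = V_CC − I_C·R_C − I_E·R_E = 21 − 8.35×1 − 8.39×0.68 = 6.95 V.
V_CE = 6.95 V > 0.2 V confirms active-region operation.

I_C ≈ 8.3 mA, V_CE ≈ 6.9 V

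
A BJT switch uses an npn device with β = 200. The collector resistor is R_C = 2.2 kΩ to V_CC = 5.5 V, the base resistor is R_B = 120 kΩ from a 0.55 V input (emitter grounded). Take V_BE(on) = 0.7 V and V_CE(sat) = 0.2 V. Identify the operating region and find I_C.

cutoff; I_C ≈ 0

V_BB = 0.55 V ≤ V_BE(on) = 0.7 V, so the base-emitter junction is not forward biased.
The transistor is in cutoff: I_B = I_C = 0.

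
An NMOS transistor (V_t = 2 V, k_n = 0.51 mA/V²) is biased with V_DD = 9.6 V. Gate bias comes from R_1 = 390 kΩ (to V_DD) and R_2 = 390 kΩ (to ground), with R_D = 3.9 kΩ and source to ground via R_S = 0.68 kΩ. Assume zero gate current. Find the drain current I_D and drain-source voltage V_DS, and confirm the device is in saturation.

V_G = V_DD·R_2/(R_1+R_2) = 9.6×390/780 = 4.8 V.
Assume saturation: I_D = (k_n/2)(V_GS − V_t)² with V_GS = V_G − I_D·R_S = 4.8 − 0.68·I_D.
Substituting gives 0.118·I_D² − 1.97·I_D + 2 = 0, with roots I_D = 1.08 or 15.6 mA.
The root I_D = 15.6 mA gives V_GS = -5.83 V ≤ V_t, so take I_D = 1.08 mA.
Then V_GS = 4.06 V and V_DS = V_DD − I_D(R_D+R_S) = 9.6 − 1.08×4.58 = 4.63 V.
Saturation requires V_DS ≥ V_GS − V_t = 2.06 V; 4.63 ≥ 2.06 ✓.

I_D ≈ 1.1 mA, V_DS ≈ 4.6 V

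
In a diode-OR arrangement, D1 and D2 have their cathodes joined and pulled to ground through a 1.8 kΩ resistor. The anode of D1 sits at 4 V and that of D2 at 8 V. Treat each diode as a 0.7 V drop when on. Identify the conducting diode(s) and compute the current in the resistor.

Assume both conduct. Then node N would need to be at both 4−0.7 = 3.3 V and 8−0.7 = 7.3 V, which is impossible.
Assume only D2 conducts: V_N = 8 − 0.7 = 7.3 V, so I_R = 7.3/1.8 = 4.06 mA.
Check D1: its anode-to-cathode voltage is 4 − 7.3 = -3.3 V < 0.7 V, so it is off. The assumption is consistent.

Only D2 conducts; I_R ≈ 4.1 mA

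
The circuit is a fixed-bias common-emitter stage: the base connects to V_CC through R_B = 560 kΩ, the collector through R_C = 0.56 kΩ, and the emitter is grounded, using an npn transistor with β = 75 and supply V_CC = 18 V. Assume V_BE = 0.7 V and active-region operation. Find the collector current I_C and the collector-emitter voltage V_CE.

Base loop: V_CC = I_B·R_B + V_BE, so I_B = (18 − 0.7)/560 kΩ = 0.0309 mA.
In the active region I_C = β·I_B = 75 × 0.0309 = 2.32 mA.
Collector loop: V_CE = V_CC − I_C·R_C = 18 − 2.32×0.56 = 16.7 V.
Since V_CE = 16.7 V > V_CE(sat) ≈ 0.2 V, the transistor is in the active region as assumed.

I_C ≈ 2.3 mA, V_CE ≈ 17 V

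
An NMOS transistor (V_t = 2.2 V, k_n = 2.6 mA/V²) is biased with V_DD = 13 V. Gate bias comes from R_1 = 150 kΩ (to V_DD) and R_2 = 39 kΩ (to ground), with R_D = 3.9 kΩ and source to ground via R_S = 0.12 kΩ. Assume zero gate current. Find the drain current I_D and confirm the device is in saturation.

I_D ≈ 0.26 mA

V_G = V_DD·R_2/(R_1+R_2) = 13×39/189 = 2.68 V.
Assume saturation: I_D = (k_n/2)(V_GS − V_t)² with V_GS = V_G − I_D·R_S = 2.68 − 0.12·I_D.
Substituting gives 0.0187·I_D² − 1.15·I_D + 0.303 = 0, with roots I_D = 0.264 or 61.2 mA.
The root I_D = 61.2 mA gives V_GS = -4.66 V ≤ V_t, so take I_D = 0.264 mA.
Then V_GS = 2.65 V and V_DS = V_DD − I_D(R_D+R_S) = 13 − 0.264×4.02 = 11.9 V.
Saturation requires V_DS ≥ V_GS − V_t = 0.451 V; 11.9 ≥ 0.451 ✓.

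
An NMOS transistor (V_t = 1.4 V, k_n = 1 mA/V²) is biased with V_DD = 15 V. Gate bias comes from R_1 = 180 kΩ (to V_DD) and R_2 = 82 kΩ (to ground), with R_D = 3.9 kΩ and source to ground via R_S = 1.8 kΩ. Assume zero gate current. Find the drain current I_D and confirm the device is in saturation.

V_G = V_DD·R_2/(R_1+R_2) = 15×82/262 = 4.69 V.
Assume saturation: I_D = (k_n/2)(V_GS − V_t)² with V_GS = V_G − I_D·R_S = 4.69 − 1.8·I_D.
Substituting gives 1.62·I_D² − 6.93·I_D + 5.43 = 0, with roots I_D = 1.03 or 3.25 mA.
The root I_D = 3.25 mA gives V_GS = -1.15 V ≤ V_t, so take I_D = 1.03 mA.
Then V_GS = 2.84 V and V_DS = V_DD − I_D(R_D+R_S) = 15 − 1.03×5.7 = 9.12 V.
Saturation requires V_DS ≥ V_GS − V_t = 1.44 V; 9.12 ≥ 1.44 ✓.

I_D ≈ 1 mA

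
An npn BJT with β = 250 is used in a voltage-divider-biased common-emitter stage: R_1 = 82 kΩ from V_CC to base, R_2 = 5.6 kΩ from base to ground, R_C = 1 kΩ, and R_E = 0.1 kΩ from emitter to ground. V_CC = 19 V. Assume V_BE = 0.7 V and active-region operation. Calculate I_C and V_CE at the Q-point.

I_C ≈ 4.2 mA, V_CE ≈ 14 V

Thevenize the base divider: V_Th = V_CC·R_2/(R_1+R_2) = 19×5.6/87.6 = 1.21 V, R_Th = R_1‖R_2 = 5.24 kΩ.
Base-emitter loop: V_Th = I_B·R_Th + V_BE + (β+1)I_B·R_E, so I_B = (1.21 − 0.7) / (5.24 + 251×0.1) = 0.017 mA.
I_C = β·I_B = 250×0.017 = 4.24 mA, and I_E = (β+1)I_B = 4.26 mA.
V_CE = V_CC − I_C·R_C − I_E·R_E = 19 − 4.24×1 − 4.26×0.1 = 14.3 V.
V_CE = 14.3 V > 0.2 V confirms active-region operation.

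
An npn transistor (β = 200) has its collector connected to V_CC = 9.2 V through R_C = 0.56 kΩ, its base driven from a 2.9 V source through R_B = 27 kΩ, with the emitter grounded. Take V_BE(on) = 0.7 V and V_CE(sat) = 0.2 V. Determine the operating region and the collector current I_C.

saturation; I_C ≈ 16 mA

Assume active: I_B = (2.9 − 0.7)/27 = 0.0815 mA, giving I_C = β·I_B = 16.3 mA.
But then V_CE = 9.2 − 16.3×0.56 = 0.0741 V < V_CE(sat) = 0.2 V — impossible in the active region.
So the transistor is saturated. With V_CE = 0.2 V, I_C = (V_CC − 0.2)/R_C = 9/0.56 = 16.1 mA.
Check: β·I_B = 16.3 mA > I_C = 16.1 mA, confirming saturation.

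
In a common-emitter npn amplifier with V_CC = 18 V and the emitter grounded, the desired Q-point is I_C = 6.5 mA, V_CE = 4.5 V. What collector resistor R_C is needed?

R_C ≈ 2.1 kΩ

Collector loop: V_CC = I_C·R_C + V_CE.
R_C = (V_CC − V_CE)/I_C = (18 − 4.5)/6.5 = 2.08 kΩ.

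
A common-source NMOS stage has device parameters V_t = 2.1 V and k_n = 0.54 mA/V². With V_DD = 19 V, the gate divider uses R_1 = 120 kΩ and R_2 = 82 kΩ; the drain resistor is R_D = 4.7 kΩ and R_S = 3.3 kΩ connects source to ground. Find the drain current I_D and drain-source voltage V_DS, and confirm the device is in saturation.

I_D ≈ 1.1 mA, V_DS ≈ 10 V

V_G = V_DD·R_2/(R_1+R_2) = 19×82/202 = 7.71 V.
Assume saturation: I_D = (k_n/2)(V_GS − V_t)² with V_GS = V_G − I_D·R_S = 7.71 − 3.3·I_D.
Substituting gives 2.94·I_D² − 11·I_D + 8.51 = 0, with roots I_D = 1.09 or 2.65 mA.
The root I_D = 2.65 mA gives V_GS = -1.03 V ≤ V_t, so take I_D = 1.09 mA.
Then V_GS = 4.11 V and V_DS = V_DD − I_D(R_D+R_S) = 19 − 1.09×8 = 10.3 V.
Saturation requires V_DS ≥ V_GS − V_t = 2.01 V; 10.3 ≥ 2.01 ✓.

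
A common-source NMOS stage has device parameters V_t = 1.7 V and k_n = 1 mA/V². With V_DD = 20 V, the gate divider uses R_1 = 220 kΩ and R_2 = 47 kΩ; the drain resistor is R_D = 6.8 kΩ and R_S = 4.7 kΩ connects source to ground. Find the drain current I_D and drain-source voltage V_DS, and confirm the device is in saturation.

I_D ≈ 0.24 mA, V_DS ≈ 17 V

V_G = V_DD·R_2/(R_1+R_2) = 20×47/267 = 3.52 V.
Assume saturation: I_D = (k_n/2)(V_GS − V_t)² with V_GS = V_G − I_D·R_S = 3.52 − 4.7·I_D.
Substituting gives 11·I_D² − 9.56·I_D + 1.66 = 0, with roots I_D = 0.24 or 0.625 mA.
The root I_D = 0.625 mA gives V_GS = 0.582 V ≤ V_t, so take I_D = 0.24 mA.
Then V_GS = 2.39 V and V_DS = V_DD − I_D(R_D+R_S) = 20 − 0.24×11.5 = 17.2 V.
Saturation requires V_DS ≥ V_GS − V_t = 0.693 V; 17.2 ≥ 0.693 ✓.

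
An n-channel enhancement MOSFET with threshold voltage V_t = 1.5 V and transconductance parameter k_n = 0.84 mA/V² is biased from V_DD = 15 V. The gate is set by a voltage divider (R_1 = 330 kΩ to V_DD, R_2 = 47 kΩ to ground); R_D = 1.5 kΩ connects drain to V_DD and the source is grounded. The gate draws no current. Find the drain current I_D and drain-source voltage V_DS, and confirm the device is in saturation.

I_D ≈ 0.058 mA, V_DS ≈ 15 V

V_G = V_DD·R_2/(R_1+R_2) = 15×47/377 = 1.87 V. With the source grounded, V_GS = V_G = 1.87 V.
Assume saturation: I_D = (k_n/2)(V_GS − V_t)² = (0.84/2)×(1.87 − 1.5)² = 0.42×0.37² = 0.0575 mA.
V_DS = V_DD − I_D·R_D = 15 − 0.0575×1.5 = 14.9 V.
Saturation requires V_DS ≥ V_GS − V_t = 0.37 V; 14.9 ≥ 0.37 ✓.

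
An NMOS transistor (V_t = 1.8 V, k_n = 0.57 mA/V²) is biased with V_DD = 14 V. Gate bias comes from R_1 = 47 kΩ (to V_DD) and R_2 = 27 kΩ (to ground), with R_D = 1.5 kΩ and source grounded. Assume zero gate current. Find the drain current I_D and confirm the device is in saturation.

I_D ≈ 3.1 mA

V_G = V_DD·R_2/(R_1+R_2) = 14×27/74 = 5.11 V. With the source grounded, V_GS = V_G = 5.11 V.
Assume saturation: I_D = (k_n/2)(V_GS − V_t)² = (0.57/2)×(5.11 − 1.8)² = 0.285×3.31² = 3.12 mA.
V_DS = V_DD − I_D·R_D = 14 − 3.12×1.5 = 9.32 V.
Saturation requires V_DS ≥ V_GS − V_t = 3.31 V; 9.32 ≥ 3.31 ✓.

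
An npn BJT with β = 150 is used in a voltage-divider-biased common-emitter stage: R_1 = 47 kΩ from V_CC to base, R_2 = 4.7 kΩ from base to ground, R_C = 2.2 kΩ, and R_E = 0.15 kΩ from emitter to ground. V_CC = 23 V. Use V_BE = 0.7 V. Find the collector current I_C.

I_C ≈ 7.7 mA

Thevenize the base divider: V_Th = V_CC·R_2/(R_1+R_2) = 23×4.7/51.7 = 2.09 V, R_Th = R_1‖R_2 = 4.27 kΩ.
Base-emitter loop: V_Th = I_B·R_Th + V_BE + (β+1)I_B·R_E, so I_B = (2.09 − 0.7) / (4.27 + 151×0.15) = 0.0517 mA.
I_C = β·I_B = 150×0.0517 = 7.75 mA, and I_E = (β+1)I_B = 7.8 mA.
V_CE = V_CC − I_C·R_C − I_E·R_E = 23 − 7.75×2.2 − 7.8×0.15 = 4.78 V.
V_CE = 4.78 V > 0.2 V confirms active-region operation.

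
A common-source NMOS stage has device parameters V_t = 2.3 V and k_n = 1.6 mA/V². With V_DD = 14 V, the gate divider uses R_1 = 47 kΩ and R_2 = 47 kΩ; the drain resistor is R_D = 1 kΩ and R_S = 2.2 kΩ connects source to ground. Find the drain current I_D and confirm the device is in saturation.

I_D ≈ 1.5 mA

V_G = V_DD·R_2/(R_1+R_2) = 14×47/94 = 7 V.
Assume saturation: I_D = (k_n/2)(V_GS − V_t)² with V_GS = V_G − I_D·R_S = 7 − 2.2·I_D.
Substituting gives 3.87·I_D² − 17.5·I_D + 17.7 = 0, with roots I_D = 1.51 or 3.02 mA.
The root I_D = 3.02 mA gives V_GS = 0.357 V ≤ V_t, so take I_D = 1.51 mA.
Then V_GS = 3.67 V and V_DS = V_DD − I_D(R_D+R_S) = 14 − 1.51×3.2 = 9.16 V.
Saturation requires V_DS ≥ V_GS − V_t = 1.37 V; 9.16 ≥ 1.37 ✓.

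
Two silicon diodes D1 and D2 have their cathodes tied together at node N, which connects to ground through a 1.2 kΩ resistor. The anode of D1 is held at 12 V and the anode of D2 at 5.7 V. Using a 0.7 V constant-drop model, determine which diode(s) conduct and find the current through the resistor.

Assume both conduct. Then node N would need to be at both 12−0.7 = 11.3 V and 5.7−0.7 = 5 V, which is impossible.
Assume only D1 conducts: V_N = 12 − 0.7 = 11.3 V, so I_R = 11.3/1.2 = 9.42 mA.
Check D2: its anode-to-cathode voltage is 5.7 − 11.3 = -5.6 V < 0.7 V, so it is off. The assumption is consistent.

Only D1 conducts; I_R ≈ 9.4 mA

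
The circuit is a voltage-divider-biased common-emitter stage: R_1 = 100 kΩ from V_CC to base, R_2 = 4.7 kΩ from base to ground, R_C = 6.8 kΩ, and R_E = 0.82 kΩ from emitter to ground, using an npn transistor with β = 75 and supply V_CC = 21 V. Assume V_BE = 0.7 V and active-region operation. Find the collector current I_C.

Thevenize the base divider: V_Th = V_CC·R_2/(R_1+R_2) = 21×4.7/105 = 0.943 V, R_Th = R_1‖R_2 = 4.49 kΩ.
Base-emitter loop: V_Th = I_B·R_Th + V_BE + (β+1)I_B·R_E, so I_B = (0.943 − 0.7) / (4.49 + 76×0.82) = 0.00363 mA.
I_C = β·I_B = 75×0.00363 = 0.272 mA, and I_E = (β+1)I_B = 0.276 mA.
V_CE = V_CC − I_C·R_C − I_E·R_E = 21 − 0.272×6.8 − 0.276×0.82 = 18.9 V.
V_CE = 18.9 V > 0.2 V confirms active-region operation.

I_C ≈ 0.27 mA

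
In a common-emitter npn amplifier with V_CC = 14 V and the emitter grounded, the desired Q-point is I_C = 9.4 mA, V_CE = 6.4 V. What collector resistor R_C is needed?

Collector loop: V_CC = I_C·R_C + V_CE.
R_C = (V_CC − V_CE)/I_C = (14 − 6.4)/9.4 = 0.809 kΩ.

R_C ≈ 0.81 kΩ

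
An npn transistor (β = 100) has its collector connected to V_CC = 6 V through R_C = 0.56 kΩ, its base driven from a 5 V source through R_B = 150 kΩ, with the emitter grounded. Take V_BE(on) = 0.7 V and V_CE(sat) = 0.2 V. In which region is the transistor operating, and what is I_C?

Assume active. Base-emitter loop: I_B = (V_BB − V_BE)/R_B = (5 − 0.7)/150 = 0.0287 mA.
I_C = β·I_B = 100×0.0287 = 2.87 mA.
V_CE = V_CC − I_C·R_C = 6 − 2.87×0.56 = 4.39 V > V_CE(sat), so the active-region assumption holds.

active; I_C ≈ 2.9 mA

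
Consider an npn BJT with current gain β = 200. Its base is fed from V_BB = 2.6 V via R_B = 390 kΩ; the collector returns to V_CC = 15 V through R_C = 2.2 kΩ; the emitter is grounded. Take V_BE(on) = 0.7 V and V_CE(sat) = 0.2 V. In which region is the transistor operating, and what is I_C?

Assume active. Base-emitter loop: I_B = (V_BB − V_BE)/R_B = (2.6 − 0.7)/390 = 0.00487 mA.
I_C = β·I_B = 200×0.00487 = 0.974 mA.
V_CE = V_CC − I_C·R_C = 15 − 0.974×2.2 = 12.9 V > V_CE(sat), so the active-region assumption holds.

active; I_C ≈ 0.97 mA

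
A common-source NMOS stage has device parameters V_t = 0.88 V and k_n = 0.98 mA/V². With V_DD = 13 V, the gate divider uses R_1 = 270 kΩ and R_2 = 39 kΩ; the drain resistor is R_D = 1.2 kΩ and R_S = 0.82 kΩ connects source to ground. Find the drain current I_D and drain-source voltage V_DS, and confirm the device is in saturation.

I_D ≈ 0.18 mA, V_DS ≈ 13 V

V_G = V_DD·R_2/(R_1+R_2) = 13×39/309 = 1.64 V.
Assume saturation: I_D = (k_n/2)(V_GS − V_t)² with V_GS = V_G − I_D·R_S = 1.64 − 0.82·I_D.
Substituting gives 0.329·I_D² − 1.61·I_D + 0.284 = 0, with roots I_D = 0.183 or 4.71 mA.
The root I_D = 4.71 mA gives V_GS = -2.22 V ≤ V_t, so take I_D = 0.183 mA.
Then V_GS = 1.49 V and V_DS = V_DD − I_D(R_D+R_S) = 13 − 0.183×2.02 = 12.6 V.
Saturation requires V_DS ≥ V_GS − V_t = 0.611 V; 12.6 ≥ 0.611 ✓.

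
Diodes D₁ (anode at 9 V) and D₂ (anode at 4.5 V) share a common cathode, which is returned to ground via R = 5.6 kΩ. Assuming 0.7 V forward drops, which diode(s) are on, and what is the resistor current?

Assume both conduct. Then node N would need to be at both 9−0.7 = 8.3 V and 4.5−0.7 = 3.8 V, which is impossible.
Assume only D₁ conducts: V_N = 9 − 0.7 = 8.3 V, so I_R = 8.3/5.6 = 1.48 mA.
Check D₂: its anode-to-cathode voltage is 4.5 − 8.3 = -3.8 V < 0.7 V, so it is off. The assumption is consistent.

Only D₁ conducts; I_R ≈ 1.5 mA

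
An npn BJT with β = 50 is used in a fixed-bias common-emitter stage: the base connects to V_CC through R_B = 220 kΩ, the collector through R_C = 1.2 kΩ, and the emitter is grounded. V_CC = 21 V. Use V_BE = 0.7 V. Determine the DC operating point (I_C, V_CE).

Base loop: V_CC = I_B·R_B + V_BE, so I_B = (21 − 0.7)/220 kΩ = 0.0923 mA.
In the active region I_C = β·I_B = 50 × 0.0923 = 4.61 mA.
Collector loop: V_CE = V_CC − I_C·R_C = 21 − 4.61×1.2 = 15.5 V.
Since V_CE = 15.5 V > V_CE(sat) ≈ 0.2 V, the transistor is in the active region as assumed.

I_C ≈ 4.6 mA, V_CE ≈ 15 V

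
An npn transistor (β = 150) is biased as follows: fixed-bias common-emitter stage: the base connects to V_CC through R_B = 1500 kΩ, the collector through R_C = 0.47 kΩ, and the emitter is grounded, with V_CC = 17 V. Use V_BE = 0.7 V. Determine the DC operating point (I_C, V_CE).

Base loop: V_CC = I_B·R_B + V_BE, so I_B = (17 − 0.7)/1500 kΩ = 0.0109 mA.
In the active region I_C = β·I_B = 150 × 0.0109 = 1.63 mA.
Collector loop: V_CE = V_CC − I_C·R_C = 17 − 1.63×0.47 = 16.2 V.
Since V_CE = 16.2 V > V_CE(sat) ≈ 0.2 V, the transistor is in the active region as assumed.

I_C ≈ 1.6 mA, V_CE ≈ 16 V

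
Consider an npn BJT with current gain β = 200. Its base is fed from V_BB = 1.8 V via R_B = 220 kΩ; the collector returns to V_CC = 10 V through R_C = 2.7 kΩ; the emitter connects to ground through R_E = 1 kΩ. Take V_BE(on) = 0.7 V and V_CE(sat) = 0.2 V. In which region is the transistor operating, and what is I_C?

active; I_C ≈ 0.52 mA

Assume active. Base-emitter loop: I_B = (V_BB − V_BE)/(R_B + (β+1)R_E) = (1.8 − 0.7)/(220 + 201×1) = 0.00261 mA.
I_C = β·I_B = 200×0.00261 = 0.523 mA.
V_CE = V_CC − I_C·R_C − I_E·R_E = 10 − 0.523×2.7 − 0.525×1 = 8.06 V > V_CE(sat), so the active-region assumption holds.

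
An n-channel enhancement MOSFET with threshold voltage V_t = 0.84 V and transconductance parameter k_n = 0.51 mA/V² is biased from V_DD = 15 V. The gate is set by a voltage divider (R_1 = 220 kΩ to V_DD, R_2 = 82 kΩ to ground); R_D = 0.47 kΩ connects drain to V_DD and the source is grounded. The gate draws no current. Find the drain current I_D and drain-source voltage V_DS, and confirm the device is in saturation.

I_D ≈ 2.7 mA, V_DS ≈ 14 V

V_G = V_DD·R_2/(R_1+R_2) = 15×82/302 = 4.07 V. With the source grounded, V_GS = V_G = 4.07 V.
Assume saturation: I_D = (k_n/2)(V_GS − V_t)² = (0.51/2)×(4.07 − 0.84)² = 0.255×3.23² = 2.67 mA.
V_DS = V_DD − I_D·R_D = 15 − 2.67×0.47 = 13.7 V.
Saturation requires V_DS ≥ V_GS − V_t = 3.23 V; 13.7 ≥ 3.23 ✓.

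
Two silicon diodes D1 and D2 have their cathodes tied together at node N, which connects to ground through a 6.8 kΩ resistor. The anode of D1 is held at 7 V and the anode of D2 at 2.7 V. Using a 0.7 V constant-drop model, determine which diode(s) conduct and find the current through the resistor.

Assume both conduct. Then node N would need to be at both 7−0.7 = 6.3 V and 2.7−0.7 = 2 V, which is impossible.
Assume only D1 conducts: V_N = 7 − 0.7 = 6.3 V, so I_R = 6.3/6.8 = 0.926 mA.
Check D2: its anode-to-cathode voltage is 2.7 − 6.3 = -3.6 V < 0.7 V, so it is off. The assumption is consistent.

Only D1 conducts; I_R ≈ 0.93 mA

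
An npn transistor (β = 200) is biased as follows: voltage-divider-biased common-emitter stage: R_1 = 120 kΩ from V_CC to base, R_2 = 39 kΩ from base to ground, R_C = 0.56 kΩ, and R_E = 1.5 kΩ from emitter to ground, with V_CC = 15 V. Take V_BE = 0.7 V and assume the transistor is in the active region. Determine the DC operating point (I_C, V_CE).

I_C ≈ 1.8 mA, V_CE ≈ 11 V

Thevenize the base divider: V_Th = V_CC·R_2/(R_1+R_2) = 15×39/159 = 3.68 V, R_Th = R_1‖R_2 = 29.4 kΩ.
Base-emitter loop: V_Th = I_B·R_Th + V_BE + (β+1)I_B·R_E, so I_B = (3.68 − 0.7) / (29.4 + 201×1.5) = 0.009 mA.
I_C = β·I_B = 200×0.009 = 1.8 mA, and I_E = (β+1)I_B = 1.81 mA.
V_CE = V_CC − I_C·R_C − I_E·R_E = 15 − 1.8×0.56 − 1.81×1.5 = 11.3 V.
V_CE = 11.3 V > 0.2 V confirms active-region operation.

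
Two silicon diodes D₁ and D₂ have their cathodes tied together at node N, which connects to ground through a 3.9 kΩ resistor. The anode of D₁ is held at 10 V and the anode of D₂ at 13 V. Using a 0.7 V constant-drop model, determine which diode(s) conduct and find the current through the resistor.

Assume both conduct. Then node N would need to be at both 10−0.7 = 9.3 V and 13−0.7 = 12.3 V, which is impossible.
Assume only D₂ conducts: V_N = 13 − 0.7 = 12.3 V, so I_R = 12.3/3.9 = 3.15 mA.
Check D₁: its anode-to-cathode voltage is 10 − 12.3 = -2.3 V < 0.7 V, so it is off. The assumption is consistent.

Only D₂ conducts; I_R ≈ 3.2 mA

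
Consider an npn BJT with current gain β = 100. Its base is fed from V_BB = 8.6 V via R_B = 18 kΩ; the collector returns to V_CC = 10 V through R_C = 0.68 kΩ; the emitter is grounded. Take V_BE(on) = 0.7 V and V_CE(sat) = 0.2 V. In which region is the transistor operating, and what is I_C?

Assume active: I_B = (8.6 − 0.7)/18 = 0.439 mA, giving I_C = β·I_B = 43.9 mA.
But then V_CE = 10 − 43.9×0.68 = -19.8 V < V_CE(sat) = 0.2 V — impossible in the active region.
So the transistor is saturated. With V_CE = 0.2 V, I_C = (V_CC − 0.2)/R_C = 9.8/0.68 = 14.4 mA.
Check: β·I_B = 43.9 mA > I_C = 14.4 mA, confirming saturation.

saturation; I_C ≈ 14 mA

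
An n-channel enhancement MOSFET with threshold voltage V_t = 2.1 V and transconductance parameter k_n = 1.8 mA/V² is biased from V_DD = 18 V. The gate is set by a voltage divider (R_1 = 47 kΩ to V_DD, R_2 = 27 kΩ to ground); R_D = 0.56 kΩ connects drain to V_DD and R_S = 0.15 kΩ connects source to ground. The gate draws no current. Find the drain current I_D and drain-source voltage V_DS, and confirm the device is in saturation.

V_G = V_DD·R_2/(R_1+R_2) = 18×27/74 = 6.57 V.
Assume saturation: I_D = (k_n/2)(V_GS − V_t)² with V_GS = V_G − I_D·R_S = 6.57 − 0.15·I_D.
Substituting gives 0.0203·I_D² − 2.21·I_D + 18 = 0, with roots I_D = 8.86 or 100 mA.
The root I_D = 100 mA gives V_GS = -8.45 V ≤ V_t, so take I_D = 8.86 mA.
Then V_GS = 5.24 V and V_DS = V_DD − I_D(R_D+R_S) = 18 − 8.86×0.71 = 11.7 V.
Saturation requires V_DS ≥ V_GS − V_t = 3.14 V; 11.7 ≥ 3.14 ✓.

I_D ≈ 8.9 mA, V_DS ≈ 12 V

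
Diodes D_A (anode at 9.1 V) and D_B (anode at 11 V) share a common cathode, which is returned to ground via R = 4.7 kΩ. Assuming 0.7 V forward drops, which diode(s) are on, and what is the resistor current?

Only D_B conducts; I_R ≈ 2.2 mA

Assume both conduct. Then node N would need to be at both 9.1−0.7 = 8.4 V and 11−0.7 = 10.3 V, which is impossible.
Assume only D_B conducts: V_N = 11 − 0.7 = 10.3 V, so I_R = 10.3/4.7 = 2.19 mA.
Check D_A: its anode-to-cathode voltage is 9.1 − 10.3 = -1.2 V < 0.7 V, so it is off. The assumption is consistent.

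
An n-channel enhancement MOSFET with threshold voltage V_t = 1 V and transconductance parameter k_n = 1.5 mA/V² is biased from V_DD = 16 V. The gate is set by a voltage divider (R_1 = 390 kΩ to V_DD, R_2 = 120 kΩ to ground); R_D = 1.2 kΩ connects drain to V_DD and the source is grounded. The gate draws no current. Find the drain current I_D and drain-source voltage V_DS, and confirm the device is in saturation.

V_G = V_DD·R_2/(R_1+R_2) = 16×120/510 = 3.76 V. With the source grounded, V_GS = V_G = 3.76 V.
Assume saturation: I_D = (k_n/2)(V_GS − V_t)² = (1.5/2)×(3.76 − 1)² = 0.75×2.76² = 5.73 mA.
V_DS = V_DD − I_D·R_D = 16 − 5.73×1.2 = 9.12 V.
Saturation requires V_DS ≥ V_GS − V_t = 2.76 V; 9.12 ≥ 2.76 ✓.

I_D ≈ 5.7 mA, V_DS ≈ 9.1 V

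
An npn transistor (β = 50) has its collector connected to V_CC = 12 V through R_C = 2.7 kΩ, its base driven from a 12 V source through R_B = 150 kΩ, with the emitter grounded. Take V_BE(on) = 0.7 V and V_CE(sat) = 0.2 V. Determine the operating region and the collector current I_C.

Assume active. Base-emitter loop: I_B = (V_BB − V_BE)/R_B = (12 − 0.7)/150 = 0.0753 mA.
I_C = β·I_B = 50×0.0753 = 3.77 mA.
V_CE = V_CC − I_C·R_C = 12 − 3.77×2.7 = 1.83 V > V_CE(sat), so the active-region assumption holds.

active; I_C ≈ 3.8 mA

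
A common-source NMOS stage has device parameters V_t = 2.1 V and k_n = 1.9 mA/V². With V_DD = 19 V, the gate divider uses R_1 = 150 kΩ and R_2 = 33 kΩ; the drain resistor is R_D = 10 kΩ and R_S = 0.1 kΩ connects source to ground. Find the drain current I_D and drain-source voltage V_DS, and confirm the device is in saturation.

I_D ≈ 1.3 mA, V_DS ≈ 5.4 V

V_G = V_DD·R_2/(R_1+R_2) = 19×33/183 = 3.43 V.
Assume saturation: I_D = (k_n/2)(V_GS − V_t)² with V_GS = V_G − I_D·R_S = 3.43 − 0.1·I_D.
Substituting gives 0.0095·I_D² − 1.25·I_D + 1.67 = 0, with roots I_D = 1.35 or 130 mA.
The root I_D = 130 mA gives V_GS = -9.62 V ≤ V_t, so take I_D = 1.35 mA.
Then V_GS = 3.29 V and V_DS = V_DD − I_D(R_D+R_S) = 19 − 1.35×10.1 = 5.38 V.
Saturation requires V_DS ≥ V_GS − V_t = 1.19 V; 5.38 ≥ 1.19 ✓.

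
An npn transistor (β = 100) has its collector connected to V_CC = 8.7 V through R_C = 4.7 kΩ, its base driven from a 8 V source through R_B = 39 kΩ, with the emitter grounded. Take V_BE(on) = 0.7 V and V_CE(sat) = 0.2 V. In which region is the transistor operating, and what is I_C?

Assume active: I_B = (8 − 0.7)/39 = 0.187 mA, giving I_C = β·I_B = 18.7 mA.
But then V_CE = 8.7 − 18.7×4.7 = -79.3 V < V_CE(sat) = 0.2 V — impossible in the active region.
So the transistor is saturated. With V_CE = 0.2 V, I_C = (V_CC − 0.2)/R_C = 8.5/4.7 = 1.81 mA.
Check: β·I_B = 18.7 mA > I_C = 1.81 mA, confirming saturation.

saturation; I_C ≈ 1.8 mA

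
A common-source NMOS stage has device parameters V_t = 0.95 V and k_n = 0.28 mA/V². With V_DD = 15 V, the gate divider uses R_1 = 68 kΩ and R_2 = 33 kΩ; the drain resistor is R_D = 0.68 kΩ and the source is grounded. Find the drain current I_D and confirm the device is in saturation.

I_D ≈ 2.2 mA

V_G = V_DD·R_2/(R_1+R_2) = 15×33/101 = 4.9 V. With the source grounded, V_GS = V_G = 4.9 V.
Assume saturation: I_D = (k_n/2)(V_GS − V_t)² = (0.28/2)×(4.9 − 0.95)² = 0.14×3.95² = 2.19 mA.
V_DS = V_DD − I_D·R_D = 15 − 2.19×0.68 = 13.5 V.
Saturation requires V_DS ≥ V_GS − V_t = 3.95 V; 13.5 ≥ 3.95 ✓.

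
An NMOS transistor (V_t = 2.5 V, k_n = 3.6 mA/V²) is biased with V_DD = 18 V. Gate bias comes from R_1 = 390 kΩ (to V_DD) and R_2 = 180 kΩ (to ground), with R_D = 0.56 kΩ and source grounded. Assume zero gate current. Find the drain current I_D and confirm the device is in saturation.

V_G = V_DD·R_2/(R_1+R_2) = 18×180/570 = 5.68 V. With the source grounded, V_GS = V_G = 5.68 V.
Assume saturation: I_D = (k_n/2)(V_GS − V_t)² = (3.6/2)×(5.68 − 2.5)² = 1.8×3.18² = 18.3 mA.
V_DS = V_DD − I_D·R_D = 18 − 18.3×0.56 = 7.78 V.
Saturation requires V_DS ≥ V_GS − V_t = 3.18 V; 7.78 ≥ 3.18 ✓.

I_D ≈ 18 mA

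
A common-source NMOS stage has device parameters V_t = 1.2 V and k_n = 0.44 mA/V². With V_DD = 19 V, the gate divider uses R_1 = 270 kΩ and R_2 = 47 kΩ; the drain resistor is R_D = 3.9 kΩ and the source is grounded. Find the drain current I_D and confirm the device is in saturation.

I_D ≈ 0.58 mA

V_G = V_DD·R_2/(R_1+R_2) = 19×47/317 = 2.82 V. With the source grounded, V_GS = V_G = 2.82 V.
Assume saturation: I_D = (k_n/2)(V_GS − V_t)² = (0.44/2)×(2.82 − 1.2)² = 0.22×1.62² = 0.575 mA.
V_DS = V_DD − I_D·R_D = 19 − 0.575×3.9 = 16.8 V.
Saturation requires V_DS ≥ V_GS − V_t = 1.62 V; 16.8 ≥ 1.62 ✓.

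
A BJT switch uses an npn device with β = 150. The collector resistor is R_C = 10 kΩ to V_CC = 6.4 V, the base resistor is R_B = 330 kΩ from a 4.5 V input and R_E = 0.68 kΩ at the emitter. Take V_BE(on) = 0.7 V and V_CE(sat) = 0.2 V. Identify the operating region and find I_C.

saturation; I_C ≈ 0.58 mA

Assume active: I_B = (4.5 − 0.7)/(330 + 151×0.68) = 0.00878 mA, I_C = β·I_B = 1.32 mA.
Then V_CE = 6.4 − 1.32×10 − 1.33×0.68 = -7.68 V < 0.2 V — the active assumption fails.
Re-solve with V_CE = 0.2 V. KCL at the emitter: V_E/R_E = (V_BB−0.7−V_E)/R_B + (V_CC−0.2−V_E)/R_C, giving V_E = 0.401 V.
I_C = (V_CC − 0.2 − V_E)/R_C = (6.2 − 0.401)/10 = 0.58 mA.
Check: I_B = (3.8 − 0.401)/330 = 0.0103 mA, and β·I_B = 1.54 mA > I_C, confirming saturation.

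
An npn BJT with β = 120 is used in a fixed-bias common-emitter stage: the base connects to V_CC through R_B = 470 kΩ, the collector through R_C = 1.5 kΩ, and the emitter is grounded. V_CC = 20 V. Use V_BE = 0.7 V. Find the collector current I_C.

Base loop: V_CC = I_B·R_B + V_BE, so I_B = (20 − 0.7)/470 kΩ = 0.0411 mA.
In the active region I_C = β·I_B = 120 × 0.0411 = 4.93 mA.
Collector loop: V_CE = V_CC − I_C·R_C = 20 − 4.93×1.5 = 12.6 V.
Since V_CE = 12.6 V > V_CE(sat) ≈ 0.2 V, the transistor is in the active region as assumed.

I_C ≈ 4.9 mA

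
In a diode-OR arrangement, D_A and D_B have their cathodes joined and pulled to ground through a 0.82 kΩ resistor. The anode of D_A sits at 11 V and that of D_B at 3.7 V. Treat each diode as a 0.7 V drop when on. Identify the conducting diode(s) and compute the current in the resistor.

Assume both conduct. Then node N would need to be at both 11−0.7 = 10.3 V and 3.7−0.7 = 3 V, which is impossible.
Assume only D_A conducts: V_N = 11 − 0.7 = 10.3 V, so I_R = 10.3/0.82 = 12.6 mA.
Check D_B: its anode-to-cathode voltage is 3.7 − 10.3 = -6.6 V < 0.7 V, so it is off. The assumption is consistent.

Only D_A conducts; I_R ≈ 13 mA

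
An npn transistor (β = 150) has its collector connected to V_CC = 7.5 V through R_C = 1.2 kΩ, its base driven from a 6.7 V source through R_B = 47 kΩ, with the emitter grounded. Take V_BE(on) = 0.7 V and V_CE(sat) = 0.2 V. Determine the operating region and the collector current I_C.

Assume active: I_B = (6.7 − 0.7)/47 = 0.128 mA, giving I_C = β·I_B = 19.1 mA.
But then V_CE = 7.5 − 19.1×1.2 = -15.5 V < V_CE(sat) = 0.2 V — impossible in the active region.
So the transistor is saturated. With V_CE = 0.2 V, I_C = (V_CC − 0.2)/R_C = 7.3/1.2 = 6.08 mA.
Check: β·I_B = 19.1 mA > I_C = 6.08 mA, confirming saturation.

saturation; I_C ≈ 6.1 mA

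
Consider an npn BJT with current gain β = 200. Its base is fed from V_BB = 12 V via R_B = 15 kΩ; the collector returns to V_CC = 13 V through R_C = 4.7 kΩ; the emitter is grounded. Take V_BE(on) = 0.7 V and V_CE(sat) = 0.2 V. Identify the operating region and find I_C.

Assume active: I_B = (12 − 0.7)/15 = 0.753 mA, giving I_C = β·I_B = 151 mA.
But then V_CE = 13 − 151×4.7 = -695 V < V_CE(sat) = 0.2 V — impossible in the active region.
So the transistor is saturated. With V_CE = 0.2 V, I_C = (V_CC − 0.2)/R_C = 12.8/4.7 = 2.72 mA.
Check: β·I_B = 151 mA > I_C = 2.72 mA, confirming saturation.

saturation; I_C ≈ 2.7 mA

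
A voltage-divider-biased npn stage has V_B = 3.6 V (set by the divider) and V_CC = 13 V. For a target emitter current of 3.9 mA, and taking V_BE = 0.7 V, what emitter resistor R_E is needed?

R_E ≈ 0.74 kΩ

V_E = V_B − V_BE = 3.6 − 0.7 = 2.9 V.
R_E = V_E / I_E = 2.9 / 3.9 = 0.744 kΩ.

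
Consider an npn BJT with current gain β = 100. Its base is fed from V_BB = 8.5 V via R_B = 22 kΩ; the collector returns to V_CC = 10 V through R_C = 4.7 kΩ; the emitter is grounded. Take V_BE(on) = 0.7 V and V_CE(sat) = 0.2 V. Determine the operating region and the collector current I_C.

Assume active: I_B = (8.5 − 0.7)/22 = 0.355 mA, giving I_C = β·I_B = 35.5 mA.
But then V_CE = 10 − 35.5×4.7 = -157 V < V_CE(sat) = 0.2 V — impossible in the active region.
So the transistor is saturated. With V_CE = 0.2 V, I_C = (V_CC − 0.2)/R_C = 9.8/4.7 = 2.09 mA.
Check: β·I_B = 35.5 mA > I_C = 2.09 mA, confirming saturation.

saturation; I_C ≈ 2.1 mA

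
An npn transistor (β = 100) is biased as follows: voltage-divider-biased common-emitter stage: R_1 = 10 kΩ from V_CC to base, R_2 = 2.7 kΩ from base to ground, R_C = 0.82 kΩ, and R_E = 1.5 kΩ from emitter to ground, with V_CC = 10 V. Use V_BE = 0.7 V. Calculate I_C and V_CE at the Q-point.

I_C ≈ 0.93 mA, V_CE ≈ 7.8 V

Thevenize the base divider: V_Th = V_CC·R_2/(R_1+R_2) = 10×2.7/12.7 = 2.13 V, R_Th = R_1‖R_2 = 2.13 kΩ.
Base-emitter loop: V_Th = I_B·R_Th + V_BE + (β+1)I_B·R_E, so I_B = (2.13 − 0.7) / (2.13 + 101×1.5) = 0.00928 mA.
I_C = β·I_B = 100×0.00928 = 0.928 mA, and I_E = (β+1)I_B = 0.938 mA.
V_CE = V_CC − I_C·R_C − I_E·R_E = 10 − 0.928×0.82 − 0.938×1.5 = 7.83 V.
V_CE = 7.83 V > 0.2 V confirms active-region operation.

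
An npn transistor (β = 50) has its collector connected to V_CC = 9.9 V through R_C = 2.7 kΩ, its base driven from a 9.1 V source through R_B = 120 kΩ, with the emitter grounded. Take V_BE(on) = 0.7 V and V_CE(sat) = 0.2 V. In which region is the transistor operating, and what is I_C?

Assume active. Base-emitter loop: I_B = (V_BB − V_BE)/R_B = (9.1 − 0.7)/120 = 0.07 mA.
I_C = β·I_B = 50×0.07 = 3.5 mA.
V_CE = V_CC − I_C·R_C = 9.9 − 3.5×2.7 = 0.45 V > V_CE(sat), so the active-region assumption holds.

active; I_C ≈ 3.5 mA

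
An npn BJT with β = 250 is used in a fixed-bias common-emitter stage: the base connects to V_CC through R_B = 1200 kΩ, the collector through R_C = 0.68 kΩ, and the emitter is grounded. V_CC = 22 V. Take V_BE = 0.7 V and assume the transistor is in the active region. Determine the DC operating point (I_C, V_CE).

I_C ≈ 4.4 mA, V_CE ≈ 19 V

Base loop: V_CC = I_B·R_B + V_BE, so I_B = (22 − 0.7)/1200 kΩ = 0.0178 mA.
In the active region I_C = β·I_B = 250 × 0.0178 = 4.44 mA.
Collector loop: V_CE = V_CC − I_C·R_C = 22 − 4.44×0.68 = 19 V.
Since V_CE = 19 V > V_CE(sat) ≈ 0.2 V, the transistor is in the active region as assumed.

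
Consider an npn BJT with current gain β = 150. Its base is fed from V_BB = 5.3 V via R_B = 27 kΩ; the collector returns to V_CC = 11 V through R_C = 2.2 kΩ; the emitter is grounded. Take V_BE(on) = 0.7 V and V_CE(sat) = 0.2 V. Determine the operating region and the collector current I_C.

Assume active: I_B = (5.3 − 0.7)/27 = 0.17 mA, giving I_C = β·I_B = 25.6 mA.
But then V_CE = 11 − 25.6×2.2 = -45.2 V < V_CE(sat) = 0.2 V — impossible in the active region.
So the transistor is saturated. With V_CE = 0.2 V, I_C = (V_CC − 0.2)/R_C = 10.8/2.2 = 4.91 mA.
Check: β·I_B = 25.6 mA > I_C = 4.91 mA, confirming saturation.

saturation; I_C ≈ 4.9 mA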